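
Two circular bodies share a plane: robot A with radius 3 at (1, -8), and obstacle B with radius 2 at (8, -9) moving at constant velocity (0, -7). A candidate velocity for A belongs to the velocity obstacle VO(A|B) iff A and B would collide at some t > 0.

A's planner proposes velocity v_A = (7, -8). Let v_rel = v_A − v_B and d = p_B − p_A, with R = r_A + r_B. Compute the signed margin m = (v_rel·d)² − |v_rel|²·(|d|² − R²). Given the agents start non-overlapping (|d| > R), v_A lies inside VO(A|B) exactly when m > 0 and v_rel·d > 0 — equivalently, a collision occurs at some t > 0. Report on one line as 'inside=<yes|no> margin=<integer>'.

d = (7, -1),  |d|² = 50;  R = 3+2 = 5,  c = 50−5² = 25
v_rel = (7, -1),  |v_rel|² = 50;  v_rel·d = (7)·(7) + (-1)·(-1) = 50
50·t² − 100·t + 25 = 0  ⇒  m = 50² − 50·25 = 1250
m = 1250 > 0,  v_rel·d = 50 > 0  ⇒  inside

inside=yes margin=1250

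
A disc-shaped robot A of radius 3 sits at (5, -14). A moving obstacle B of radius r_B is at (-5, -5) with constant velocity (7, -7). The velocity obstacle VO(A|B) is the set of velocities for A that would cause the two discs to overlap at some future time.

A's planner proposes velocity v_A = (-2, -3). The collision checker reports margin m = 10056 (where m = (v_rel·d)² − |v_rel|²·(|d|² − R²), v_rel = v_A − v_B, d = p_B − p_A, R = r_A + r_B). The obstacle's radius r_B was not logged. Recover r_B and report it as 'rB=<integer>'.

m = 10056
d = (-10, 9);  v_rel = (-9, 4),  |v_rel|² = 97
v_rel×d = (-9)·(9) − (4)·(-10) = -41
since m = R²·97 − (-41)²:  R² = (1681 + 10056) / 97 = 121
R = √121 = 11  ⇒  r_B = 11 − 3 = 8

rB=8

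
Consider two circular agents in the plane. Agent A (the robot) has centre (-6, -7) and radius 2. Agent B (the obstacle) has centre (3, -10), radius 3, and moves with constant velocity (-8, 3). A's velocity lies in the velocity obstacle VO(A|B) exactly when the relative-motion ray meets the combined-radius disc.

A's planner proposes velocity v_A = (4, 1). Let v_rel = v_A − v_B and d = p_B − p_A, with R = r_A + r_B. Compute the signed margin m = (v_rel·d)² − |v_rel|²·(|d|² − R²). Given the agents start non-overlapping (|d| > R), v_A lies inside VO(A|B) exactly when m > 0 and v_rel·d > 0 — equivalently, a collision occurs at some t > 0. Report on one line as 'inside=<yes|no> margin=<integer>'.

d = (9, -3),  |d|² = 90;  R = 2+3 = 5,  c = 90−5² = 65
v_rel = (12, -2),  |v_rel|² = 148;  v_rel·d = (12)·(9) + (-2)·(-3) = 114
148·t² − 228·t + 65 = 0  ⇒  m = 114² − 148·65 = 3376
m = 3376 > 0,  v_rel·d = 114 > 0  ⇒  inside

inside=yes margin=3376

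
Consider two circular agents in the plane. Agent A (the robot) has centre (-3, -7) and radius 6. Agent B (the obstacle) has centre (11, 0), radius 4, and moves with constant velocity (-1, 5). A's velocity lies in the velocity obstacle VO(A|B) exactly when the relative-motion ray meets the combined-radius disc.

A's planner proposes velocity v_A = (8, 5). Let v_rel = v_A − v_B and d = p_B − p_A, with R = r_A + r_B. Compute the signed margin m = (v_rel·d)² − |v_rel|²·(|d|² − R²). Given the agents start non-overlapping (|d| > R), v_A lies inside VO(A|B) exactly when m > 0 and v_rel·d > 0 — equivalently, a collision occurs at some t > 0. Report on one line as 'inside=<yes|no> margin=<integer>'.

d = (14, 7),  |d|² = 245;  R = 6+4 = 10,  c = 245−10² = 145
v_rel = (9, 0),  |v_rel|² = 81;  v_rel·d = (9)·(14) + (0)·(7) = 126
81·t² − 252·t + 145 = 0  ⇒  m = 126² − 81·145 = 4131
m = 4131 > 0,  v_rel·d = 126 > 0  ⇒  inside

inside=yes margin=4131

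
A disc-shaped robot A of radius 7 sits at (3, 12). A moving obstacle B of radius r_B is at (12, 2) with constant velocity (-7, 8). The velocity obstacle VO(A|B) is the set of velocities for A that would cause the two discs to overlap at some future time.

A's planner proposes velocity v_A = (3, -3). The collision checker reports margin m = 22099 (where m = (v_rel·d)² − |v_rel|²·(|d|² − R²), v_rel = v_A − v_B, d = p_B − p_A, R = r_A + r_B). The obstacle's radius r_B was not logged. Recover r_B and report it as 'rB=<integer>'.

m = 22099
d = (9, -10);  v_rel = (10, -11),  |v_rel|² = 221
v_rel×d = (10)·(-10) − (-11)·(9) = -1
since m = R²·221 − (-1)²:  R² = (1 + 22099) / 221 = 100
R = √100 = 10  ⇒  r_B = 10 − 7 = 3

rB=3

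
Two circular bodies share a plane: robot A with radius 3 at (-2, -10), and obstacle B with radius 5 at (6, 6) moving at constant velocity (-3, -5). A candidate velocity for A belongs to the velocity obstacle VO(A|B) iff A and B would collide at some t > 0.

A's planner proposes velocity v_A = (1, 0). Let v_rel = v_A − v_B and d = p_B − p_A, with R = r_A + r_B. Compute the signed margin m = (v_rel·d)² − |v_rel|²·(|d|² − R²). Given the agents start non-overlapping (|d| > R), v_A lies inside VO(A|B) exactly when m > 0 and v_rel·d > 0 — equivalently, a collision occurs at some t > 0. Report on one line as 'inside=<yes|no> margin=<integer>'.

d = (8, 16),  |d|² = 320;  R = 3+5 = 8,  c = 320−8² = 256
v_rel = (4, 5),  |v_rel|² = 41;  v_rel·d = (4)·(8) + (5)·(16) = 112
41·t² − 224·t + 256 = 0  ⇒  m = 112² − 41·256 = 2048
m = 2048 > 0,  v_rel·d = 112 > 0  ⇒  inside

inside=yes margin=2048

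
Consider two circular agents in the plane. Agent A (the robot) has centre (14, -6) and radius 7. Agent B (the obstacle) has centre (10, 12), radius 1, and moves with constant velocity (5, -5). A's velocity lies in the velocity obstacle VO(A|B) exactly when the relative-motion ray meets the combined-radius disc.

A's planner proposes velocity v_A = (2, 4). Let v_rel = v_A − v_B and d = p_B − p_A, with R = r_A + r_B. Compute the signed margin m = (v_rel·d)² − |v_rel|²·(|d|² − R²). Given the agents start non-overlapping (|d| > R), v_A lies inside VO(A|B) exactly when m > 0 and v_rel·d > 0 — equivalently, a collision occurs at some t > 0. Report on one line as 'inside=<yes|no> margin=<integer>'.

d = (-4, 18),  |d|² = 340;  R = 7+1 = 8,  c = 340−8² = 276
v_rel = (-3, 9),  |v_rel|² = 90;  v_rel·d = (-3)·(-4) + (9)·(18) = 174
90·t² − 348·t + 276 = 0  ⇒  m = 174² − 90·276 = 5436
m = 5436 > 0,  v_rel·d = 174 > 0  ⇒  inside

inside=yes margin=5436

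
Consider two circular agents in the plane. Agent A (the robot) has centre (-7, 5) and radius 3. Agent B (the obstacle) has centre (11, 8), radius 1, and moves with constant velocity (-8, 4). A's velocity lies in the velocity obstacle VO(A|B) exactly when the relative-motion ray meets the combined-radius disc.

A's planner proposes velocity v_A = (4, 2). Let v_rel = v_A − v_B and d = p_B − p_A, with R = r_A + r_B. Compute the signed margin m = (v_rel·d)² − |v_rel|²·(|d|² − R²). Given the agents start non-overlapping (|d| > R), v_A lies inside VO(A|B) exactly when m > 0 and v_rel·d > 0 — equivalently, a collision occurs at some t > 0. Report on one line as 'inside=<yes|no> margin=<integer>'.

d = (18, 3),  |d|² = 333;  R = 3+1 = 4,  c = 333−4² = 317
v_rel = (12, -2),  |v_rel|² = 148;  v_rel·d = (12)·(18) + (-2)·(3) = 210
148·t² − 420·t + 317 = 0  ⇒  m = 210² − 148·317 = -2816
m = -2816 < 0,  v_rel·d = 210 > 0  ⇒  outside

inside=no margin=-2816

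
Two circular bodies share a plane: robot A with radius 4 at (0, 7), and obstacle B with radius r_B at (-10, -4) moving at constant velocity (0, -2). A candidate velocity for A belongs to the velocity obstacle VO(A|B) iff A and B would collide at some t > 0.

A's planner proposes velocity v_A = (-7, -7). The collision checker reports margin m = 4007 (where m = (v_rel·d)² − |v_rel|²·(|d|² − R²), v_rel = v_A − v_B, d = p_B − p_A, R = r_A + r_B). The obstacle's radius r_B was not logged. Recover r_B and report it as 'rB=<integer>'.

m = 4007
d = (-10, -11);  v_rel = (-7, -5),  |v_rel|² = 74
v_rel×d = (-7)·(-11) − (-5)·(-10) = 27
since m = R²·74 − 27²:  R² = (729 + 4007) / 74 = 64
R = √64 = 8  ⇒  r_B = 8 − 4 = 4

rB=4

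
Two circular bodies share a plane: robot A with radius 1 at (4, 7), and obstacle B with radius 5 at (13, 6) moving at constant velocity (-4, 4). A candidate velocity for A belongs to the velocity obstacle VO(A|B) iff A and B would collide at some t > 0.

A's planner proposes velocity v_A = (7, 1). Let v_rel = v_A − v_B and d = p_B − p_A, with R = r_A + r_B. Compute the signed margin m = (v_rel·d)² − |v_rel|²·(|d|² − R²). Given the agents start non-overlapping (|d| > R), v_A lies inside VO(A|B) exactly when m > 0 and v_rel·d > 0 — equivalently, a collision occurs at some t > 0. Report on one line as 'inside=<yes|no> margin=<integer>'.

d = (9, -1),  |d|² = 82;  R = 1+5 = 6,  c = 82−6² = 46
v_rel = (11, -3),  |v_rel|² = 130;  v_rel·d = (11)·(9) + (-3)·(-1) = 102
130·t² − 204·t + 46 = 0  ⇒  m = 102² − 130·46 = 4424
m = 4424 > 0,  v_rel·d = 102 > 0  ⇒  inside

inside=yes margin=4424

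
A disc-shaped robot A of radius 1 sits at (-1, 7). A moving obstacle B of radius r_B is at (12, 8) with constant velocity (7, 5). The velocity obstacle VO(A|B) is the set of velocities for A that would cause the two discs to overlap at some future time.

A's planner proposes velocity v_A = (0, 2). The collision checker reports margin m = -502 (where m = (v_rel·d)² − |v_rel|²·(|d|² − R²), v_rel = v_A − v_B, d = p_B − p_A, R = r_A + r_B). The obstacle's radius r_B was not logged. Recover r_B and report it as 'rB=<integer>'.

m = -502
d = (13, 1);  v_rel = (-7, -3),  |v_rel|² = 58
v_rel×d = (-7)·(1) − (-3)·(13) = 32
since m = R²·58 − 32²:  R² = (1024 + -502) / 58 = 9
R = √9 = 3  ⇒  r_B = 3 − 1 = 2

rB=2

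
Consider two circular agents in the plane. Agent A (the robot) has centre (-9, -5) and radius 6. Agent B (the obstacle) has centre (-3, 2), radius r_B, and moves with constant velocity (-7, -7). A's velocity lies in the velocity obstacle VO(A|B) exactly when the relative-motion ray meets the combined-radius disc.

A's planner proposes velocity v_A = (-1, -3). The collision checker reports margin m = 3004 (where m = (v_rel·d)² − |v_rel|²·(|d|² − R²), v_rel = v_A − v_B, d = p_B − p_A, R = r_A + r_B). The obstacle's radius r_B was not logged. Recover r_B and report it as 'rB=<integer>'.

m = 3004
d = (6, 7);  v_rel = (6, 4),  |v_rel|² = 52
v_rel×d = (6)·(7) − (4)·(6) = 18
since m = R²·52 − 18²:  R² = (324 + 3004) / 52 = 64
R = √64 = 8  ⇒  r_B = 8 − 6 = 2

rB=2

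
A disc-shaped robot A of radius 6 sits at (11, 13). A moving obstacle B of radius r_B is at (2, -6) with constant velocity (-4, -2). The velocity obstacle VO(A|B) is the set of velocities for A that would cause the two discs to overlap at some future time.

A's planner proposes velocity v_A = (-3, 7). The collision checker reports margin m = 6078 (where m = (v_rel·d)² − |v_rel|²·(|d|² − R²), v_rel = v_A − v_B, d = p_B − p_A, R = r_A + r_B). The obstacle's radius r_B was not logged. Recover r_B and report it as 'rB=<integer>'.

m = 6078
d = (-9, -19);  v_rel = (1, 9),  |v_rel|² = 82
v_rel×d = (1)·(-19) − (9)·(-9) = 62
since m = R²·82 − 62²:  R² = (3844 + 6078) / 82 = 121
R = √121 = 11  ⇒  r_B = 11 − 6 = 5

rB=5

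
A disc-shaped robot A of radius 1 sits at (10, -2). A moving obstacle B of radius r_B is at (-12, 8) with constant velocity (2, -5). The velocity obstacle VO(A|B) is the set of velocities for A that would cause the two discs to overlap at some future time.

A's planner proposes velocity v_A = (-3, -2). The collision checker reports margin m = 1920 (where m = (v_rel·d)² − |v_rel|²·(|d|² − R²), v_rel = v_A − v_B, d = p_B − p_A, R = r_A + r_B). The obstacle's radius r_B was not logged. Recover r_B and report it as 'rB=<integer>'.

m = 1920
d = (-22, 10);  v_rel = (-5, 3),  |v_rel|² = 34
v_rel×d = (-5)·(10) − (3)·(-22) = 16
since m = R²·34 − 16²:  R² = (256 + 1920) / 34 = 64
R = √64 = 8  ⇒  r_B = 8 − 1 = 7

rB=7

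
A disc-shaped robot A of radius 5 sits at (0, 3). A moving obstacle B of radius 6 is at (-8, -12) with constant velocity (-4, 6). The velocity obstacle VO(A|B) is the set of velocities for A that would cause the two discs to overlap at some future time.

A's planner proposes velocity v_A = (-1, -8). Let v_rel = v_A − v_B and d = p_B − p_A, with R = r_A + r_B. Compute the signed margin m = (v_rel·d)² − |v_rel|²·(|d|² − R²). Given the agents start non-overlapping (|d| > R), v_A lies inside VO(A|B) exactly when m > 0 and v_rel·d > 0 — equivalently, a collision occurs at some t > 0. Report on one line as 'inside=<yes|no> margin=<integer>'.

d = (-8, -15),  |d|² = 289;  R = 5+6 = 11,  c = 289−11² = 168
v_rel = (3, -14),  |v_rel|² = 205;  v_rel·d = (3)·(-8) + (-14)·(-15) = 186
205·t² − 372·t + 168 = 0  ⇒  m = 186² − 205·168 = 156
m = 156 > 0,  v_rel·d = 186 > 0  ⇒  inside

inside=yes margin=156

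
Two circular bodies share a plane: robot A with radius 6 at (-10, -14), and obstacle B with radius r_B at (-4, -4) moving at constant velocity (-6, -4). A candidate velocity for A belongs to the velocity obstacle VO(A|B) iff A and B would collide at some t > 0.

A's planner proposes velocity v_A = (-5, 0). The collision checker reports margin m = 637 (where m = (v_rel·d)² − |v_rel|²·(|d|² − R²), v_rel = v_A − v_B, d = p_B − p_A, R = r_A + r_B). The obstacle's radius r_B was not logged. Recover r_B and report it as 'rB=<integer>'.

m = 637
d = (6, 10);  v_rel = (1, 4),  |v_rel|² = 17
v_rel×d = (1)·(10) − (4)·(6) = -14
since m = R²·17 − (-14)²:  R² = (196 + 637) / 17 = 49
R = √49 = 7  ⇒  r_B = 7 − 6 = 1

rB=1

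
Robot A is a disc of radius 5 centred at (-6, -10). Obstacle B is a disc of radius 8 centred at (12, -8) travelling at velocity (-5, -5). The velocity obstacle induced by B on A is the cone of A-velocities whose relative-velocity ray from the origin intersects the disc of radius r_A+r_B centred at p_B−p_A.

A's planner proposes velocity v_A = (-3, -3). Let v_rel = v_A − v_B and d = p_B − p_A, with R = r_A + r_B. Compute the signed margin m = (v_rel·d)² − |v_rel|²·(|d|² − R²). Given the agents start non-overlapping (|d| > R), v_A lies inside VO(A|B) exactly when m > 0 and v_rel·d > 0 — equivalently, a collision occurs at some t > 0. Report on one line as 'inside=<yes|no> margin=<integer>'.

d = (18, 2),  |d|² = 328;  R = 5+8 = 13,  c = 328−13² = 159
v_rel = (2, 2),  |v_rel|² = 8;  v_rel·d = (2)·(18) + (2)·(2) = 40
8·t² − 80·t + 159 = 0  ⇒  m = 40² − 8·159 = 328
m = 328 > 0,  v_rel·d = 40 > 0  ⇒  inside

inside=yes margin=328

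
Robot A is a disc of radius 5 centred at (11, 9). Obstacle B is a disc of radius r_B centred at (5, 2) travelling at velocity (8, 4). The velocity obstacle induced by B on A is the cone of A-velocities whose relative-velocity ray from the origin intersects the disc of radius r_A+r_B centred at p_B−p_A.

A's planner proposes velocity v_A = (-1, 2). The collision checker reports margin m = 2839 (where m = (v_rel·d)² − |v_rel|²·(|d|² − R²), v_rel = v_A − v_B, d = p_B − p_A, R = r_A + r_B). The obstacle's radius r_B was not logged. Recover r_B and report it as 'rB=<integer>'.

m = 2839
d = (-6, -7);  v_rel = (-9, -2),  |v_rel|² = 85
v_rel×d = (-9)·(-7) − (-2)·(-6) = 51
since m = R²·85 − 51²:  R² = (2601 + 2839) / 85 = 64
R = √64 = 8  ⇒  r_B = 8 − 5 = 3

rB=3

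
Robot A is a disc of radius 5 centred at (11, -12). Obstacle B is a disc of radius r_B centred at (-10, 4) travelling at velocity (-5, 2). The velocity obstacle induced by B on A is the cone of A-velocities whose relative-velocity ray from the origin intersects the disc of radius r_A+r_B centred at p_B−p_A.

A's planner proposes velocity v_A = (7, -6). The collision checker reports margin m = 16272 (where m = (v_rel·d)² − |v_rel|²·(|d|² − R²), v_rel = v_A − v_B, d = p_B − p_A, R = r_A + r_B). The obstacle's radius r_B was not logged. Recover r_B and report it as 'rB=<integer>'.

m = 16272
d = (-21, 16);  v_rel = (12, -8),  |v_rel|² = 208
v_rel×d = (12)·(16) − (-8)·(-21) = 24
since m = R²·208 − 24²:  R² = (576 + 16272) / 208 = 81
R = √81 = 9  ⇒  r_B = 9 − 5 = 4

rB=4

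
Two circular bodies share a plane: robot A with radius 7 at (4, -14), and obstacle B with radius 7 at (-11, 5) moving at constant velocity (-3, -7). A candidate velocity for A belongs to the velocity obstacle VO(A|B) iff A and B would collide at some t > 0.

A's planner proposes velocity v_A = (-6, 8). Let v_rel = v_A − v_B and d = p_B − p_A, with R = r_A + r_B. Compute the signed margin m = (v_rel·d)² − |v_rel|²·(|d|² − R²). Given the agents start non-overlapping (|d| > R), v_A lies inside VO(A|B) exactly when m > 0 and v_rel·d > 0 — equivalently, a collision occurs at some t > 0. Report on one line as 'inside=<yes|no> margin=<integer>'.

d = (-15, 19),  |d|² = 586;  R = 7+7 = 14,  c = 586−14² = 390
v_rel = (-3, 15),  |v_rel|² = 234;  v_rel·d = (-3)·(-15) + (15)·(19) = 330
234·t² − 660·t + 390 = 0  ⇒  m = 330² − 234·390 = 17640
m = 17640 > 0,  v_rel·d = 330 > 0  ⇒  inside

inside=yes margin=17640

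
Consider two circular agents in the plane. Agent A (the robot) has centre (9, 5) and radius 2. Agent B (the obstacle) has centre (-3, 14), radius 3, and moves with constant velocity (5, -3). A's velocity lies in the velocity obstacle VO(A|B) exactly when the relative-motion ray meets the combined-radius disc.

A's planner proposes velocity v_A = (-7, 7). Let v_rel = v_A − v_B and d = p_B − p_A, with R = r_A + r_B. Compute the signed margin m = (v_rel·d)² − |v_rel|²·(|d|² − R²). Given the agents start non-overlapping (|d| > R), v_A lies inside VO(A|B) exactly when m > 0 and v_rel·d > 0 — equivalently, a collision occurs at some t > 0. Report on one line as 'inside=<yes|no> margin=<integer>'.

d = (-12, 9),  |d|² = 225;  R = 2+3 = 5,  c = 225−5² = 200
v_rel = (-12, 10),  |v_rel|² = 244;  v_rel·d = (-12)·(-12) + (10)·(9) = 234
244·t² − 468·t + 200 = 0  ⇒  m = 234² − 244·200 = 5956
m = 5956 > 0,  v_rel·d = 234 > 0  ⇒  inside

inside=yes margin=5956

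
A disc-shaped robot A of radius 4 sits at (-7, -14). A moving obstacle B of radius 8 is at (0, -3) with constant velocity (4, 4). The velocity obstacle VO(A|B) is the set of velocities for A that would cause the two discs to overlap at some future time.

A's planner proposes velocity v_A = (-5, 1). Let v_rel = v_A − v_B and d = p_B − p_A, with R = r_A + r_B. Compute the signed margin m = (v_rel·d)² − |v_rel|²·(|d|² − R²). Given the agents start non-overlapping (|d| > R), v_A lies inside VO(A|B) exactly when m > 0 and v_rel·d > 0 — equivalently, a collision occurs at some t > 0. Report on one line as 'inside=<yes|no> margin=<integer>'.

d = (7, 11),  |d|² = 170;  R = 4+8 = 12,  c = 170−12² = 26
v_rel = (-9, -3),  |v_rel|² = 90;  v_rel·d = (-9)·(7) + (-3)·(11) = -96
90·t² + 192·t + 26 = 0  ⇒  m = (-96)² − 90·26 = 6876
m = 6876 > 0,  v_rel·d = -96 < 0  ⇒  outside

inside=no margin=6876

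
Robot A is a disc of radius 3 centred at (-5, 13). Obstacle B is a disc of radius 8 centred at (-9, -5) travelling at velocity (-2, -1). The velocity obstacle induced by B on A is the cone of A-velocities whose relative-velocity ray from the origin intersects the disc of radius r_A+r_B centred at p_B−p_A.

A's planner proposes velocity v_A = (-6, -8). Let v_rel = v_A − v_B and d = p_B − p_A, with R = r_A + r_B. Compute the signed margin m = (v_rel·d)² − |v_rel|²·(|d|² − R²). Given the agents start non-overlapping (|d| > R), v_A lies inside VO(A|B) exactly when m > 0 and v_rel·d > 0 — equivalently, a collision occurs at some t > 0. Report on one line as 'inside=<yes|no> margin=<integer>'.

d = (-4, -18),  |d|² = 340;  R = 3+8 = 11,  c = 340−11² = 219
v_rel = (-4, -7),  |v_rel|² = 65;  v_rel·d = (-4)·(-4) + (-7)·(-18) = 142
65·t² − 284·t + 219 = 0  ⇒  m = 142² − 65·219 = 5929
m = 5929 > 0,  v_rel·d = 142 > 0  ⇒  inside

inside=yes margin=5929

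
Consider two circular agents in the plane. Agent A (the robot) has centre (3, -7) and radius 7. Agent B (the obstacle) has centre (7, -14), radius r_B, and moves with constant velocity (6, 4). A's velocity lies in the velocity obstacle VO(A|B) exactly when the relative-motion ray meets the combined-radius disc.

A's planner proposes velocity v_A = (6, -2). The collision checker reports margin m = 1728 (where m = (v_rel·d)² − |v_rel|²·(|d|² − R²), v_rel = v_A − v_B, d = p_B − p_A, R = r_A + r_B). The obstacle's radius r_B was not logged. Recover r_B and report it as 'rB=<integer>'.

m = 1728
d = (4, -7);  v_rel = (0, -6),  |v_rel|² = 36
v_rel×d = (0)·(-7) − (-6)·(4) = 24
since m = R²·36 − 24²:  R² = (576 + 1728) / 36 = 64
R = √64 = 8  ⇒  r_B = 8 − 7 = 1

rB=1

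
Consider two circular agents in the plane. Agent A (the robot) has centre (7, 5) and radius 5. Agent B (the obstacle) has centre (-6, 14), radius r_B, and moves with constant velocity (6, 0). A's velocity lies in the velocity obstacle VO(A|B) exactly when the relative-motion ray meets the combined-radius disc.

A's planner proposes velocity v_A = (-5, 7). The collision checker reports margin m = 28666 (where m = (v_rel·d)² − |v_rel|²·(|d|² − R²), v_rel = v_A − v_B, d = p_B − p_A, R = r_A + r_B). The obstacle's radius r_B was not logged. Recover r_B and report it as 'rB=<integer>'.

m = 28666
d = (-13, 9);  v_rel = (-11, 7),  |v_rel|² = 170
v_rel×d = (-11)·(9) − (7)·(-13) = -8
since m = R²·170 − (-8)²:  R² = (64 + 28666) / 170 = 169
R = √169 = 13  ⇒  r_B = 13 − 5 = 8

rB=8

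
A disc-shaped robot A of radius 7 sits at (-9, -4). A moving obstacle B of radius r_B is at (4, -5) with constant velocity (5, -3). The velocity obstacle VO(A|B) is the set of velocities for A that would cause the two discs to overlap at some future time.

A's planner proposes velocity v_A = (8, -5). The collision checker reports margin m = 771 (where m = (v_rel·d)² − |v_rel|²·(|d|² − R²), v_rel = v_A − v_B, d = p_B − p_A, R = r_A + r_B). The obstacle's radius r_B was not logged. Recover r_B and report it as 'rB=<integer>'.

m = 771
d = (13, -1);  v_rel = (3, -2),  |v_rel|² = 13
v_rel×d = (3)·(-1) − (-2)·(13) = 23
since m = R²·13 − 23²:  R² = (529 + 771) / 13 = 100
R = √100 = 10  ⇒  r_B = 10 − 7 = 3

rB=3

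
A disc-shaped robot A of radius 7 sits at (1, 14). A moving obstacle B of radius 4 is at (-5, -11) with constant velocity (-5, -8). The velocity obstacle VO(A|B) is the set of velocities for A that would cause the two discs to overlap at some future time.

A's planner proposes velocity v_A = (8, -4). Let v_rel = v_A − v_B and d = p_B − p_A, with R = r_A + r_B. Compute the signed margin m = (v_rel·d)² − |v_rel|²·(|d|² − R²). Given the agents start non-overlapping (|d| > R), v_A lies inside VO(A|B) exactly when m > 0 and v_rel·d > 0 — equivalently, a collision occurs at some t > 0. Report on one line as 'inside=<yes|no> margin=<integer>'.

d = (-6, -25),  |d|² = 661;  R = 7+4 = 11,  c = 661−11² = 540
v_rel = (13, 4),  |v_rel|² = 185;  v_rel·d = (13)·(-6) + (4)·(-25) = -178
185·t² + 356·t + 540 = 0  ⇒  m = (-178)² − 185·540 = -68216
m = -68216 < 0,  v_rel·d = -178 < 0  ⇒  outside

inside=no margin=-68216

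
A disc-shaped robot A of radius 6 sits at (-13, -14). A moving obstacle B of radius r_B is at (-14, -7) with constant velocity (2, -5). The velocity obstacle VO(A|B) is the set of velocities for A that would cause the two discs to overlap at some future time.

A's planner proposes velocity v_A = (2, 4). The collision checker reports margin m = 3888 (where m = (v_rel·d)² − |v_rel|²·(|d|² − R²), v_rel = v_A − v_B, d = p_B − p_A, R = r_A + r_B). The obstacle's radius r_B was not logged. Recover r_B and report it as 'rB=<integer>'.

m = 3888
d = (-1, 7);  v_rel = (0, 9),  |v_rel|² = 81
v_rel×d = (0)·(7) − (9)·(-1) = 9
since m = R²·81 − 9²:  R² = (81 + 3888) / 81 = 49
R = √49 = 7  ⇒  r_B = 7 − 6 = 1

rB=1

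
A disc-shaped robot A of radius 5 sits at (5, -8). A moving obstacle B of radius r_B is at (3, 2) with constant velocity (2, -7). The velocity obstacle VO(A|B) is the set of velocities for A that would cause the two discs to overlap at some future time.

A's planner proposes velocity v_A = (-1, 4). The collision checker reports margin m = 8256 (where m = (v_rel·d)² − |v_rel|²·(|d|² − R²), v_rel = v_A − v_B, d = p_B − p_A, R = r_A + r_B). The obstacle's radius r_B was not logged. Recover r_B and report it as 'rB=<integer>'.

m = 8256
d = (-2, 10);  v_rel = (-3, 11),  |v_rel|² = 130
v_rel×d = (-3)·(10) − (11)·(-2) = -8
since m = R²·130 − (-8)²:  R² = (64 + 8256) / 130 = 64
R = √64 = 8  ⇒  r_B = 8 − 5 = 3

rB=3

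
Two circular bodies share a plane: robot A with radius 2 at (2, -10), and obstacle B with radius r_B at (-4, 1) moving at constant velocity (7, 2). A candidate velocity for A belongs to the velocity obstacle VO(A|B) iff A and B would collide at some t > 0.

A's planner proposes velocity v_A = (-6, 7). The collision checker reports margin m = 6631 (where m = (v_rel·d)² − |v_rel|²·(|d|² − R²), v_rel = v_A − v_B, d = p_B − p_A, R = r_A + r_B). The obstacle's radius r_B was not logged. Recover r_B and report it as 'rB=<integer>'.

m = 6631
d = (-6, 11);  v_rel = (-13, 5),  |v_rel|² = 194
v_rel×d = (-13)·(11) − (5)·(-6) = -113
since m = R²·194 − (-113)²:  R² = (12769 + 6631) / 194 = 100
R = √100 = 10  ⇒  r_B = 10 − 2 = 8

rB=8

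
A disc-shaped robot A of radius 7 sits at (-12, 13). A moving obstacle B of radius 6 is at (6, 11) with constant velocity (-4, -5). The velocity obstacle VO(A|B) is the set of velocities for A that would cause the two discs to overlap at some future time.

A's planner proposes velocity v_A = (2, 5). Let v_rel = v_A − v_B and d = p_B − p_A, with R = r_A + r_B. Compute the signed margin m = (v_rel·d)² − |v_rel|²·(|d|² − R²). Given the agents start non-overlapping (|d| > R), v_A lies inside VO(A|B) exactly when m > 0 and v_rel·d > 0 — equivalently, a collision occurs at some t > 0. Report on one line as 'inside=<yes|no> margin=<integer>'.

d = (18, -2),  |d|² = 328;  R = 7+6 = 13,  c = 328−13² = 159
v_rel = (6, 10),  |v_rel|² = 136;  v_rel·d = (6)·(18) + (10)·(-2) = 88
136·t² − 176·t + 159 = 0  ⇒  m = 88² − 136·159 = -13880
m = -13880 < 0,  v_rel·d = 88 > 0  ⇒  outside

inside=no margin=-13880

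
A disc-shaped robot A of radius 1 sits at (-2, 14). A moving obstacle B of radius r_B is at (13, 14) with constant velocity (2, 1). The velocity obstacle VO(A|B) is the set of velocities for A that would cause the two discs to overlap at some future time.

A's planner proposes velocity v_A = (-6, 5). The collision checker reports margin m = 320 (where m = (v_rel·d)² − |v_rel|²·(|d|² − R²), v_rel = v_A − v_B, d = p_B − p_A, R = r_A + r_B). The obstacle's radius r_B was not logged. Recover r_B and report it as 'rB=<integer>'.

m = 320
d = (15, 0);  v_rel = (-8, 4),  |v_rel|² = 80
v_rel×d = (-8)·(0) − (4)·(15) = -60
since m = R²·80 − (-60)²:  R² = (3600 + 320) / 80 = 49
R = √49 = 7  ⇒  r_B = 7 − 1 = 6

rB=6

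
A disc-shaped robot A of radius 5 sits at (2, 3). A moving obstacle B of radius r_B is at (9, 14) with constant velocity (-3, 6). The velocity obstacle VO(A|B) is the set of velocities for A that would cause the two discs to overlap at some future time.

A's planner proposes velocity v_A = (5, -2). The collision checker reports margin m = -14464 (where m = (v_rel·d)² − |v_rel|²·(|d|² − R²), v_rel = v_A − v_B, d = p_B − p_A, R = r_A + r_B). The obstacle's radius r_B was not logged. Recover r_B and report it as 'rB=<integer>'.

m = -14464
d = (7, 11);  v_rel = (8, -8),  |v_rel|² = 128
v_rel×d = (8)·(11) − (-8)·(7) = 144
since m = R²·128 − 144²:  R² = (20736 + -14464) / 128 = 49
R = √49 = 7  ⇒  r_B = 7 − 5 = 2

rB=2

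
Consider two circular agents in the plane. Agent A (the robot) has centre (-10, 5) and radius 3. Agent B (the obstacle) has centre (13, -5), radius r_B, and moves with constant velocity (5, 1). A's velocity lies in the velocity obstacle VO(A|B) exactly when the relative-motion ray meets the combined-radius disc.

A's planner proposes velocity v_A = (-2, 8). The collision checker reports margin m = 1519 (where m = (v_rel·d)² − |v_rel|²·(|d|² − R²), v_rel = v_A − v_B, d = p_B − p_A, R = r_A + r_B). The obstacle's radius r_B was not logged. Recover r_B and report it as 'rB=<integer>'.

m = 1519
d = (23, -10);  v_rel = (-7, 7),  |v_rel|² = 98
v_rel×d = (-7)·(-10) − (7)·(23) = -91
since m = R²·98 − (-91)²:  R² = (8281 + 1519) / 98 = 100
R = √100 = 10  ⇒  r_B = 10 − 3 = 7

rB=7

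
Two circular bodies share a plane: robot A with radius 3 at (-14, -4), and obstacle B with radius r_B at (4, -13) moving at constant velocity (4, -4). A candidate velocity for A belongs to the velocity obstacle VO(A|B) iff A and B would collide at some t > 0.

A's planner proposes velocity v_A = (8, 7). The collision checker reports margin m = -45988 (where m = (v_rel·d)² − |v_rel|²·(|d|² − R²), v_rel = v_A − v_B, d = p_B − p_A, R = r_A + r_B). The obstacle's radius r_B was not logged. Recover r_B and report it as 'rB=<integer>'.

m = -45988
d = (18, -9);  v_rel = (4, 11),  |v_rel|² = 137
v_rel×d = (4)·(-9) − (11)·(18) = -234
since m = R²·137 − (-234)²:  R² = (54756 + -45988) / 137 = 64
R = √64 = 8  ⇒  r_B = 8 − 3 = 5

rB=5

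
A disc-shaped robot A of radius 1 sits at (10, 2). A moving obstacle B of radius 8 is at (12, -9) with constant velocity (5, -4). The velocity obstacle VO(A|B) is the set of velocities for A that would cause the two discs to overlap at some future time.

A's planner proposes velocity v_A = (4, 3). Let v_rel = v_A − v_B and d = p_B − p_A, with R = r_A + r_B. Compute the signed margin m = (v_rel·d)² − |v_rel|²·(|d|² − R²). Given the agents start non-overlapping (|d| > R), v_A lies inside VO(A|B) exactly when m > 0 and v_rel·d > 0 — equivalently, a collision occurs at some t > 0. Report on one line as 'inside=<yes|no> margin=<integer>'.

d = (2, -11),  |d|² = 125;  R = 1+8 = 9,  c = 125−9² = 44
v_rel = (-1, 7),  |v_rel|² = 50;  v_rel·d = (-1)·(2) + (7)·(-11) = -79
50·t² + 158·t + 44 = 0  ⇒  m = (-79)² − 50·44 = 4041
m = 4041 > 0,  v_rel·d = -79 < 0  ⇒  outside

inside=no margin=4041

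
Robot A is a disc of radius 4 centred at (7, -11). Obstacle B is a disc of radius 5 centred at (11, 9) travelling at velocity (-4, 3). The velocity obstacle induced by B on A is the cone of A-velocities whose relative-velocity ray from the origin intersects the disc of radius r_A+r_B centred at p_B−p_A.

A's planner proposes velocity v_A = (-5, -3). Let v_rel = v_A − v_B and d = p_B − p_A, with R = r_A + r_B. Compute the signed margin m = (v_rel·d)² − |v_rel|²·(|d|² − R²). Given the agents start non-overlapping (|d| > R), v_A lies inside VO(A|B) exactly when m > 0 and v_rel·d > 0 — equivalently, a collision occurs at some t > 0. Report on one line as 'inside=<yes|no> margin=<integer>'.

d = (4, 20),  |d|² = 416;  R = 4+5 = 9,  c = 416−9² = 335
v_rel = (-1, -6),  |v_rel|² = 37;  v_rel·d = (-1)·(4) + (-6)·(20) = -124
37·t² + 248·t + 335 = 0  ⇒  m = (-124)² − 37·335 = 2981
m = 2981 > 0,  v_rel·d = -124 < 0  ⇒  outside

inside=no margin=2981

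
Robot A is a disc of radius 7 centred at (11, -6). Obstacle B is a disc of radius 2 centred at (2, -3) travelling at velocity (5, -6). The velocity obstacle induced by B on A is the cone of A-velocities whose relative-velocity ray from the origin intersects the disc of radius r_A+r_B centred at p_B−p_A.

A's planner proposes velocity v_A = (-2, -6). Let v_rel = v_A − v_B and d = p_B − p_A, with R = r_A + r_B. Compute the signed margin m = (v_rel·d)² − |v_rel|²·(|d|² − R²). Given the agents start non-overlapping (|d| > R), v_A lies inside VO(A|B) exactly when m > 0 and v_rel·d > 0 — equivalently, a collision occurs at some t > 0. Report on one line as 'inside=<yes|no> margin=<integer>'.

d = (-9, 3),  |d|² = 90;  R = 7+2 = 9,  c = 90−9² = 9
v_rel = (-7, 0),  |v_rel|² = 49;  v_rel·d = (-7)·(-9) + (0)·(3) = 63
49·t² − 126·t + 9 = 0  ⇒  m = 63² − 49·9 = 3528
m = 3528 > 0,  v_rel·d = 63 > 0  ⇒  inside

inside=yes margin=3528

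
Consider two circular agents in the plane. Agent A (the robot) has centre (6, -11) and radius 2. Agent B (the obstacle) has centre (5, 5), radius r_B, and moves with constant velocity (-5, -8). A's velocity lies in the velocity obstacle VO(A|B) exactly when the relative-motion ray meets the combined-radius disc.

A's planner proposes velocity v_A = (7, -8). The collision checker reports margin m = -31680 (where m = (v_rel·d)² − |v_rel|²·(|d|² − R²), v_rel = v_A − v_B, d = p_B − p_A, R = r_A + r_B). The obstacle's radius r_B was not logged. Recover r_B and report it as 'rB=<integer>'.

m = -31680
d = (-1, 16);  v_rel = (12, 0),  |v_rel|² = 144
v_rel×d = (12)·(16) − (0)·(-1) = 192
since m = R²·144 − 192²:  R² = (36864 + -31680) / 144 = 36
R = √36 = 6  ⇒  r_B = 6 − 2 = 4

rB=4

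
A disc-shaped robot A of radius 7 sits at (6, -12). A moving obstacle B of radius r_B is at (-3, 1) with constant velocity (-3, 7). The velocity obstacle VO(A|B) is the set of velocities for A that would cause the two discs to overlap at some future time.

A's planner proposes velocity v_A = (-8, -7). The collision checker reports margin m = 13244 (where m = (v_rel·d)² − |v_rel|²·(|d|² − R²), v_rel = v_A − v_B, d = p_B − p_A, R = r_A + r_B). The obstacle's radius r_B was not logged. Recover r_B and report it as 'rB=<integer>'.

m = 13244
d = (-9, 13);  v_rel = (-5, -14),  |v_rel|² = 221
v_rel×d = (-5)·(13) − (-14)·(-9) = -191
since m = R²·221 − (-191)²:  R² = (36481 + 13244) / 221 = 225
R = √225 = 15  ⇒  r_B = 15 − 7 = 8

rB=8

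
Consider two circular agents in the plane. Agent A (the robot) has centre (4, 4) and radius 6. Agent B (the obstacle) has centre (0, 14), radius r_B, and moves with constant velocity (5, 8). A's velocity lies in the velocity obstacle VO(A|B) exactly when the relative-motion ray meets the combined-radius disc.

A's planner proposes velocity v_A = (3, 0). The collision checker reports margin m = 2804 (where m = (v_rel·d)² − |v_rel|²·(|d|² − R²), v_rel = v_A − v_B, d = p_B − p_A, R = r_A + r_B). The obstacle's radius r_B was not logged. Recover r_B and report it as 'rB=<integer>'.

m = 2804
d = (-4, 10);  v_rel = (-2, -8),  |v_rel|² = 68
v_rel×d = (-2)·(10) − (-8)·(-4) = -52
since m = R²·68 − (-52)²:  R² = (2704 + 2804) / 68 = 81
R = √81 = 9  ⇒  r_B = 9 − 6 = 3

rB=3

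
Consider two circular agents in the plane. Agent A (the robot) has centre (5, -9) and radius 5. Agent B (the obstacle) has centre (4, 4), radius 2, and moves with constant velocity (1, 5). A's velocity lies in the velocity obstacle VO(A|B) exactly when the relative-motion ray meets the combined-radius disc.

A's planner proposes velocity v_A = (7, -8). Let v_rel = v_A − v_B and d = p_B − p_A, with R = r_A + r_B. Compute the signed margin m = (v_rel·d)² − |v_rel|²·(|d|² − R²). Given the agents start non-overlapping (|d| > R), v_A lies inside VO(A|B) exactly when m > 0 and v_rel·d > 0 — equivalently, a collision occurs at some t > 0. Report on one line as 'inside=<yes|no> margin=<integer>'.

d = (-1, 13),  |d|² = 170;  R = 5+2 = 7,  c = 170−7² = 121
v_rel = (6, -13),  |v_rel|² = 205;  v_rel·d = (6)·(-1) + (-13)·(13) = -175
205·t² + 350·t + 121 = 0  ⇒  m = (-175)² − 205·121 = 5820
m = 5820 > 0,  v_rel·d = -175 < 0  ⇒  outside

inside=no margin=5820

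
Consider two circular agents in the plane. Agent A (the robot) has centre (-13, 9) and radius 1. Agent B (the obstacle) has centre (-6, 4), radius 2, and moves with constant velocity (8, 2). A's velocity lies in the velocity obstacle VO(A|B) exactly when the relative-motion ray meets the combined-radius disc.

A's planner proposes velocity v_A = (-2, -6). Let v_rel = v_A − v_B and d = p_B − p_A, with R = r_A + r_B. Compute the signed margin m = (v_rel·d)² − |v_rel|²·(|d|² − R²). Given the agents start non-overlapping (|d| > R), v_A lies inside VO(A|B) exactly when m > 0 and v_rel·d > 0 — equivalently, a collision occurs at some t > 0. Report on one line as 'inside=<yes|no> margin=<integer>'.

d = (7, -5),  |d|² = 74;  R = 1+2 = 3,  c = 74−3² = 65
v_rel = (-10, -8),  |v_rel|² = 164;  v_rel·d = (-10)·(7) + (-8)·(-5) = -30
164·t² + 60·t + 65 = 0  ⇒  m = (-30)² − 164·65 = -9760
m = -9760 < 0,  v_rel·d = -30 < 0  ⇒  outside

inside=no margin=-9760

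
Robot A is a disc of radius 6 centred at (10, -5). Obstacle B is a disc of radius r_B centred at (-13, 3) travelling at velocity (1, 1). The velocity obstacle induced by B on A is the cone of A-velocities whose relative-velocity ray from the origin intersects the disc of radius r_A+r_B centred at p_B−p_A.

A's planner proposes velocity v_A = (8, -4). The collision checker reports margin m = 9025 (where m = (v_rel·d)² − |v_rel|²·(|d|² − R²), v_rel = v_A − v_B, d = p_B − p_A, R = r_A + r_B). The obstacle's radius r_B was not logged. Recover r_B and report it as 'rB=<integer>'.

m = 9025
d = (-23, 8);  v_rel = (7, -5),  |v_rel|² = 74
v_rel×d = (7)·(8) − (-5)·(-23) = -59
since m = R²·74 − (-59)²:  R² = (3481 + 9025) / 74 = 169
R = √169 = 13  ⇒  r_B = 13 − 6 = 7

rB=7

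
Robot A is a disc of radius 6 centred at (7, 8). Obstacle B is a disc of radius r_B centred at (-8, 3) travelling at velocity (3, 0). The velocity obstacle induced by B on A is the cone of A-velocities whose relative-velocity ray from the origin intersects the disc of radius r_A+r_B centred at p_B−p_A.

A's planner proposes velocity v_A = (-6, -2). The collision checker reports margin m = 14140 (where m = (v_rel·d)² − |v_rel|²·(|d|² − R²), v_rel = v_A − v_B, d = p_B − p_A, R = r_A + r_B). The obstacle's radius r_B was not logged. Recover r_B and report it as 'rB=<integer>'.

m = 14140
d = (-15, -5);  v_rel = (-9, -2),  |v_rel|² = 85
v_rel×d = (-9)·(-5) − (-2)·(-15) = 15
since m = R²·85 − 15²:  R² = (225 + 14140) / 85 = 169
R = √169 = 13  ⇒  r_B = 13 − 6 = 7

rB=7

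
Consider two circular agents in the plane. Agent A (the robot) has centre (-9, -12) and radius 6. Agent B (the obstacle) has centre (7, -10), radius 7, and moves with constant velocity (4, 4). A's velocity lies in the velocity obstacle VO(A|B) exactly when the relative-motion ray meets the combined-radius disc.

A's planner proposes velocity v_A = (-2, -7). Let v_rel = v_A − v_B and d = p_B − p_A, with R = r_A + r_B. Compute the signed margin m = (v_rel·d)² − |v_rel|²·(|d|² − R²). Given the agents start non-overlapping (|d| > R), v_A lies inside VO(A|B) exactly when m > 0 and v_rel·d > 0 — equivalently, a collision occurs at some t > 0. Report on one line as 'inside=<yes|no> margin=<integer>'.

d = (16, 2),  |d|² = 260;  R = 6+7 = 13,  c = 260−13² = 91
v_rel = (-6, -11),  |v_rel|² = 157;  v_rel·d = (-6)·(16) + (-11)·(2) = -118
157·t² + 236·t + 91 = 0  ⇒  m = (-118)² − 157·91 = -363
m = -363 < 0,  v_rel·d = -118 < 0  ⇒  outside

inside=no margin=-363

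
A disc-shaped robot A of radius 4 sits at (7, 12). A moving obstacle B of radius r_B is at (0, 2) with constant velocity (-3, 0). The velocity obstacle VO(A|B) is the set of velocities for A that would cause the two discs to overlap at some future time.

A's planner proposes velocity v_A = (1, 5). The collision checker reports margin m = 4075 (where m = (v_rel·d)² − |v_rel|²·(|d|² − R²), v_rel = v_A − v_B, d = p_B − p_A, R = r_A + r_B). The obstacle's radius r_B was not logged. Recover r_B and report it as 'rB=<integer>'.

m = 4075
d = (-7, -10);  v_rel = (4, 5),  |v_rel|² = 41
v_rel×d = (4)·(-10) − (5)·(-7) = -5
since m = R²·41 − (-5)²:  R² = (25 + 4075) / 41 = 100
R = √100 = 10  ⇒  r_B = 10 − 4 = 6

rB=6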